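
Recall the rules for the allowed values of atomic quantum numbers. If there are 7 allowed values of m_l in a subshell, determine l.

m_l ranges over 2l+1 integers, so 2l+1 = 7 ⇒ l = 3.

l = 3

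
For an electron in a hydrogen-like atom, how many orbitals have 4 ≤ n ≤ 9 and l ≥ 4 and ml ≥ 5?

Go shell by shell, enumerating (l, ml) with l ≥ 4 and ml ≥ 5:
n=6 → 1; n=7 → 3; n=8 → 6; n=9 → 10.
Total orbitals: 1 + 3 + 6 + 10 = 20.

20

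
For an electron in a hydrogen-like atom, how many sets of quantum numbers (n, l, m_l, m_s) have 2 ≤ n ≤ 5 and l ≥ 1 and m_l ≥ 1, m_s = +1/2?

20

Per-shell orbital counts meeting the constraint:
n=2 → 1; n=3 → 3; n=4 → 6; n=5 → 10.
Orbitals: 1 + 3 + 6 + 10 = 20. With m_s fixed to +1/2 there is one state per orbital, so 20 states.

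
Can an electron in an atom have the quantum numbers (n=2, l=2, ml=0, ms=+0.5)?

The orbital quantum number must satisfy 0 ≤ l ≤ n−1. With n = 2 the allowed l values are 0, 1, so l = 2 is out of range.

Not allowed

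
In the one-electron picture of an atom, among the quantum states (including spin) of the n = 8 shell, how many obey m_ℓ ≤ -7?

The n = 8 shell has ℓ = 0 through 7; check each.
The (ℓ, m_ℓ) pairs meeting m_ℓ ≤ -7 give: ℓ=7 → 1.
Orbitals: 1. Each orbital carries two spin states, so 1 × 2 = 2 states.

2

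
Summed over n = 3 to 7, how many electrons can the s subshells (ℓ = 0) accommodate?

An s subshell (ℓ = 0) exists for every n ≥ 1, so shells n = 3, 4, 5, 6, 7 each contribute one — 5 subshells.
Since each s subshell holds 2(2·0+1) = 2 electrons, the total is 5 × 2 = 10.

10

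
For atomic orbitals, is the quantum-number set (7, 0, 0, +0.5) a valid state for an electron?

Valid

n = 7 is a positive integer. l = 0 satisfies 0 ≤ l ≤ n−1 = 6. ml = 0 lies in the range −l … +l (here 0). ms = +1/2 is one of ±1/2.
All four constraints are satisfied.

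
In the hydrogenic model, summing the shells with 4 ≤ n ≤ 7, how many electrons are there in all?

252

Shell n has n² orbitals: 4²=16 + 5²=25 + 6²=36 + 7²=49 = 126 orbitals.
Two spin states per orbital: 2 × 126 = 252 electrons.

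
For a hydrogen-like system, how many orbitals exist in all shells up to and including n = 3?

Total orbitals = 1² + 2² + 3² = 14.

14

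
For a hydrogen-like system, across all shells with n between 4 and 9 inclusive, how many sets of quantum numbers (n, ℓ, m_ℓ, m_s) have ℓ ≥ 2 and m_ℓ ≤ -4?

Work shell by shell — for each n, count the (ℓ, m_ℓ) pairs that satisfy ℓ ≥ 2 and m_ℓ ≤ -4:
n=5 → 1; n=6 → 3; n=7 → 6; n=8 → 10; n=9 → 15.
Orbitals: 1 + 3 + 6 + 10 + 15 = 35. Including both spin states (m_s = ±1/2) gives 2 × 35 = 70 states.

70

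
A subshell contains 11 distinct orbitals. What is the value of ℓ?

2ℓ+1 = 11 gives ℓ = 5.

ℓ = 5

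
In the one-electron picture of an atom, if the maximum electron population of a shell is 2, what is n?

n = 1

2n² = 2 ⇒ n² = 1 ⇒ n = 1.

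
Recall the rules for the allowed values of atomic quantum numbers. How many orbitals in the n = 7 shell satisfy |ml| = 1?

Go through l = 0, …, 6 (the values permitted for n = 7).
The (l, ml) pairs meeting |ml| = 1 give: l=1 → 2; l=2 → 2; l=3 → 2; l=4 → 2; l=5 → 2; l=6 → 2.
Total orbitals: 2 + 2 + 2 + 2 + 2 + 2 = 12.

12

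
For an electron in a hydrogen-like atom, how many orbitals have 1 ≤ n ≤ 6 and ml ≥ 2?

20

For each n in the range, tally the orbitals obeying ml ≥ 2:
n=3 → 1; n=4 → 3; n=5 → 6; n=6 → 10.
Total orbitals: 1 + 3 + 6 + 10 = 20.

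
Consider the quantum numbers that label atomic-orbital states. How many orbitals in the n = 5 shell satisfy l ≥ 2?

21

Go through l = 0, …, 4 (the values permitted for n = 5).
The (l, m_l) pairs meeting l ≥ 2 give: l=2 → 5; l=3 → 7; l=4 → 9.
Total orbitals: 5 + 7 + 9 = 21.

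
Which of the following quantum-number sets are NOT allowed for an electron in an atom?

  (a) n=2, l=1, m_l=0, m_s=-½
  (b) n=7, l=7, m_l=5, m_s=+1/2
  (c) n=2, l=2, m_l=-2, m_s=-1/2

(b) has l = 7 ≥ n = 7, violating 0 ≤ l ≤ n−1.
(c) has l = 2 ≥ n = 2, violating 0 ≤ l ≤ n−1.
The remaining set (a) satisfies all four rules.

(b) and (c)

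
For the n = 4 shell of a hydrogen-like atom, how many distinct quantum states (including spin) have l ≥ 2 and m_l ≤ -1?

Per l-value: l=2 → 2; l=3 → 3.
Orbitals: 2 + 3 = 5. Each orbital carries two spin states, so 5 × 2 = 10 states.

10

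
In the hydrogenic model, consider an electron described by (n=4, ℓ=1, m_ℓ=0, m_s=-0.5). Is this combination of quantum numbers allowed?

Valid

n = 4 is a positive integer. ℓ = 1 satisfies 0 ≤ ℓ ≤ n−1 = 3. m_ℓ = 0 lies in the range −ℓ … +ℓ (here −1 … 1). m_s = -1/2 is one of ±1/2.
All four constraints are satisfied.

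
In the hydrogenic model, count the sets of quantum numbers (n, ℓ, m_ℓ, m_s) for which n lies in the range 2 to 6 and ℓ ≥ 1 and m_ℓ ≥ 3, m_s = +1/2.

For each n in the range, tally the orbitals obeying ℓ ≥ 1 and m_ℓ ≥ 3:
n=4 → 1; n=5 → 3; n=6 → 6.
Orbitals: 1 + 3 + 6 = 10. With m_s fixed to +1/2 there is one state per orbital, so 10 states.

10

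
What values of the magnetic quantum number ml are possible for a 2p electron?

The 2p subshell has l = 1, and ml takes every integer from −l to +l. With l = 1 that gives the 3 values -1, 0, 1.

-1, 0, 1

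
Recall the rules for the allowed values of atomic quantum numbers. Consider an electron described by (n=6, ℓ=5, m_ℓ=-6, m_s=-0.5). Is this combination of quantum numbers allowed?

The magnetic quantum number must satisfy −ℓ ≤ m_ℓ ≤ ℓ. With ℓ = 5, m_ℓ can only be -5, -4, -3, -2, -1, 0, 1, 2, 3, 4, 5, so m_ℓ = -6 is forbidden.

Invalid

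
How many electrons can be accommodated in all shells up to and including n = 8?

Total orbitals = 1² + 2² + 3² + 4² + 5² + 6² + 7² + 8² = 204. Doubling for spin gives 408 electrons.

408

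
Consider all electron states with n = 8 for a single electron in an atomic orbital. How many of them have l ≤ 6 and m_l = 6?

2

The n = 8 shell has l = 0 through 7; check each.
Per l-value: l=6 → 1.
Orbitals: 1. Each orbital carries two spin states, so 1 × 2 = 2 states.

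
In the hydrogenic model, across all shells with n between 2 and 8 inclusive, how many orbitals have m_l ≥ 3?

35

Work shell by shell — for each n, count the (l, m_l) pairs that satisfy m_l ≥ 3:
n=4 → 1; n=5 → 3; n=6 → 6; n=7 → 10; n=8 → 15.
Total orbitals: 1 + 3 + 6 + 10 + 15 = 35.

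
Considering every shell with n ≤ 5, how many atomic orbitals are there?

Total orbitals = 1² + 2² + 3² + 4² + 5² = 55.

55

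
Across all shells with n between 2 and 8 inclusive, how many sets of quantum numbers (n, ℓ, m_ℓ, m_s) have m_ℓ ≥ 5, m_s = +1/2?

10

Work shell by shell — for each n, count the (ℓ, m_ℓ) pairs that satisfy m_ℓ ≥ 5:
n=6 → 1; n=7 → 3; n=8 → 6.
Orbitals: 1 + 3 + 6 = 10. With m_s fixed to +1/2 there is one state per orbital, so 10 states.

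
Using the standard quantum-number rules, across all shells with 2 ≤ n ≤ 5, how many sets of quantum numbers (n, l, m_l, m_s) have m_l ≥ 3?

8

Treat each shell separately and count matching orbitals:
n=4 → 1; n=5 → 3.
Orbitals: 1 + 3 = 4. Including both spin states (m_s = ±1/2) gives 2 × 4 = 8 states.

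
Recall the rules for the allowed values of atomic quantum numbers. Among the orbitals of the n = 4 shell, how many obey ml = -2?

2

With n = 4 the allowed l are 0, 1, …, 3.
Per l-value: l=2 → 1; l=3 → 1.
Total orbitals: 1 + 1 = 2.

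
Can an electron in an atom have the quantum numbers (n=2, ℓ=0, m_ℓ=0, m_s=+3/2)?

The spin quantum number for an electron can only be m_s = +1/2 or −1/2; m_s = +3/2 is not one of those.

Not allowed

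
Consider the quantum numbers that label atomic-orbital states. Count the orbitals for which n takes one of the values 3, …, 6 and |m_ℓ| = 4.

6

For each n in the range, tally the orbitals obeying |m_ℓ| = 4:
n=5 → 2; n=6 → 4.
Total orbitals: 2 + 4 = 6.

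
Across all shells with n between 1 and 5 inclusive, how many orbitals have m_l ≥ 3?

4

Go shell by shell, enumerating (l, m_l) with m_l ≥ 3:
n=4 → 1; n=5 → 3.
Total orbitals: 1 + 3 = 4.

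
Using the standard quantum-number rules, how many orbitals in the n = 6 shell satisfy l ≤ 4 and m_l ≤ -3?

3

Orbitals with l ≤ 4 and m_l ≤ -3, by l: l=3 → 1; l=4 → 2.
Total orbitals: 1 + 2 = 3.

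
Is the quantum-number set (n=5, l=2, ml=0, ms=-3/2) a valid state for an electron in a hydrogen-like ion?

The spin quantum number for an electron can only be ms = +1/2 or −1/2; ms = -3/2 is not one of those.

Invalid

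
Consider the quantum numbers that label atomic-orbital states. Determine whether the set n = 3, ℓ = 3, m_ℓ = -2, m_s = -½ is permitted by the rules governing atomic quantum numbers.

The orbital quantum number must satisfy 0 ≤ ℓ ≤ n−1. With n = 3 the allowed ℓ values are 0, 1, 2, so ℓ = 3 is out of range.

No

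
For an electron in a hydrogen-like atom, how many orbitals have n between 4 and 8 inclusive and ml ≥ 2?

55

For each n in the range, tally the orbitals obeying ml ≥ 2:
n=4 → 3; n=5 → 6; n=6 → 10; n=7 → 15; n=8 → 21.
Total orbitals: 3 + 6 + 10 + 15 + 21 = 55.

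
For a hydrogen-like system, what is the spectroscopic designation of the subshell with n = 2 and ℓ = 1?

ℓ = 1 corresponds to the letter 'p', so the subshell is 2p.

2p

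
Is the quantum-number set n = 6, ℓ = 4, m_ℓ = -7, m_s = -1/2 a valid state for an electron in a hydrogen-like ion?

Not allowed

The magnetic quantum number must satisfy −ℓ ≤ m_ℓ ≤ ℓ. With ℓ = 4, m_ℓ can only be -4, -3, -2, -1, 0, 1, 2, 3, 4, so m_ℓ = -7 is forbidden.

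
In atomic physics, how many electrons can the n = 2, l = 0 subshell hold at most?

2

A subshell with l = 0 has 2l+1 = 1 orbital, each holding 2 electrons (spin ±1/2), so 1 × 2 = 2.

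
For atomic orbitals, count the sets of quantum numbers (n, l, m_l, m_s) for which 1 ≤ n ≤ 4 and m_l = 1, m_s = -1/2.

Per-shell orbital counts meeting the constraint:
n=2 → 1; n=3 → 2; n=4 → 3.
Orbitals: 1 + 2 + 3 = 6. With m_s fixed to -1/2 there is one state per orbital, so 6 states.

6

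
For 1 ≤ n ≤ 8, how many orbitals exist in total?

204

Total orbitals = 1² + 2² + 3² + 4² + 5² + 6² + 7² + 8² = 204.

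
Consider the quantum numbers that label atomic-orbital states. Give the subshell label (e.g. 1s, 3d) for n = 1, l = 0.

l = 0 corresponds to the letter 's', so the subshell is 1s.

1s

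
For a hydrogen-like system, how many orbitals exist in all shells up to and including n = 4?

Total orbitals = 1² + 2² + 3² + 4² = 30.

30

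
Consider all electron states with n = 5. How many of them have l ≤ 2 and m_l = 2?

2

The n = 5 shell has l = 0 through 4; check each.
Per l-value: l=2 → 1.
Orbitals: 1. Each orbital carries two spin states, so 1 × 2 = 2 states.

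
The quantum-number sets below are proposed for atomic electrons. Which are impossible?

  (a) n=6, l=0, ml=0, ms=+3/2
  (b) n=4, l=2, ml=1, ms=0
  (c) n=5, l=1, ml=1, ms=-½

(a) has ms = +3/2, but an electron's spin must be ±1/2.
(b) has ms = 0, but an electron's spin must be ±1/2.
The remaining set (c) satisfies all four rules.

(a) and (b)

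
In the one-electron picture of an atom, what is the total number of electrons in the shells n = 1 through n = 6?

Shell n has n² orbitals: 1²=1 + 2²=4 + 3²=9 + 4²=16 + 5²=25 + 6²=36 = 91 orbitals.
Two spin states per orbital: 2 × 91 = 182 electrons.

182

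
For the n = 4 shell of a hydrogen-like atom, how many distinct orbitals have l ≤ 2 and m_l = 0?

3

The n = 4 shell has l = 0 through 3; check each.
Orbitals with l ≤ 2 and m_l = 0, by l: l=0 → 1; l=1 → 1; l=2 → 1.
Total orbitals: 1 + 1 + 1 = 3.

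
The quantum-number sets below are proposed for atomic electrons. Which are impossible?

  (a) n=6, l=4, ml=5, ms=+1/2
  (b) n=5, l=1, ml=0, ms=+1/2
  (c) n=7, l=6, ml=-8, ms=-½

(a) and (c)

(a) has |ml| = 5 > l = 4, violating −l ≤ ml ≤ l.
(c) has |ml| = 8 > l = 6, violating −l ≤ ml ≤ l.
The remaining set (b) satisfies all four rules.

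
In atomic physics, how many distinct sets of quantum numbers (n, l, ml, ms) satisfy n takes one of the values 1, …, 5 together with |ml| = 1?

40

Treat each shell separately and count matching orbitals:
n=2 → 2; n=3 → 4; n=4 → 6; n=5 → 8.
Orbitals: 2 + 4 + 6 + 8 = 20. Including both spin states (ms = ±1/2) gives 2 × 20 = 40 states.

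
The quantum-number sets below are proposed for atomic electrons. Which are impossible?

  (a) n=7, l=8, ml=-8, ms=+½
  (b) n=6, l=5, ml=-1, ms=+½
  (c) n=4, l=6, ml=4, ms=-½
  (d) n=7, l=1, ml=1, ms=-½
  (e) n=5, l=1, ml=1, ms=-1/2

(a) and (c)

(a) has l = 8 ≥ n = 7, violating 0 ≤ l ≤ n−1.
(c) has l = 6 ≥ n = 4, violating 0 ≤ l ≤ n−1.
The remaining sets (b), (d), (e) satisfy all four rules.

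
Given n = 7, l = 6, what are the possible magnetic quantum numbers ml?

ml takes every integer from −l to +l. With l = 6 that gives the 13 values -6, -5, -4, -3, -2, -1, 0, 1, 2, 3, 4, 5, 6.

-6, -5, -4, -3, -2, -1, 0, 1, 2, 3, 4, 5, 6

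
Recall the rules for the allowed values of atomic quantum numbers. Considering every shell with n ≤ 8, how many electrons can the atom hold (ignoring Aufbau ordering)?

408

Total orbitals = 1² + 2² + 3² + 4² + 5² + 6² + 7² + 8² = 204. Doubling for spin gives 408 electrons.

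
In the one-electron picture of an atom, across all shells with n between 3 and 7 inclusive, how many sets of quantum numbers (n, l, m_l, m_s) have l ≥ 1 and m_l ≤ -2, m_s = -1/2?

Go shell by shell, enumerating (l, m_l) with l ≥ 1 and m_l ≤ -2:
n=3 → 1; n=4 → 3; n=5 → 6; n=6 → 10; n=7 → 15.
Orbitals: 1 + 3 + 6 + 10 + 15 = 35. With m_s fixed to -1/2 there is one state per orbital, so 35 states.

35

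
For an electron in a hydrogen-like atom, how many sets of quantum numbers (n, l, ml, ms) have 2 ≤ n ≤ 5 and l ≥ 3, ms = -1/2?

23

For each n in the range, tally the orbitals obeying l ≥ 3:
n=4 → 7; n=5 → 16.
Orbitals: 7 + 16 = 23. With ms fixed to -1/2 there is one state per orbital, so 23 states.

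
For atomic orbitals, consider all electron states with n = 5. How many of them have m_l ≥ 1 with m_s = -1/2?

10

Contributions: l=1 → 1; l=2 → 2; l=3 → 3; l=4 → 4.
Orbitals: 1 + 2 + 3 + 4 = 10. With m_s fixed to a single value there is one state per orbital, giving 10 states.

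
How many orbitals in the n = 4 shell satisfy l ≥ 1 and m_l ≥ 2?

Go through l = 0, …, 3 (the values permitted for n = 4).
Per l-value: l=2 → 1; l=3 → 2.
Total orbitals: 1 + 2 = 3.

3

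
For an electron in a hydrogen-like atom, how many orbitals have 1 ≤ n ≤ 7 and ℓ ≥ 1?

133

Go shell by shell, enumerating (ℓ, m_ℓ) with ℓ ≥ 1:
n=2 → 3; n=3 → 8; n=4 → 15; n=5 → 24; n=6 → 35; n=7 → 48.
Total orbitals: 3 + 8 + 15 + 24 + 35 + 48 = 133.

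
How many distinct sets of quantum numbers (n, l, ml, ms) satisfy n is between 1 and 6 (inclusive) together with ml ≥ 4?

8

Count contributing orbitals for each principal shell:
n=5 → 1; n=6 → 3.
Orbitals: 1 + 3 = 4. Including both spin states (ms = ±1/2) gives 2 × 4 = 8 states.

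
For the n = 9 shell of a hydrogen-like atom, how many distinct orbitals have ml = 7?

2

Per l-value: l=7 → 1; l=8 → 1.
Total orbitals: 1 + 1 = 2.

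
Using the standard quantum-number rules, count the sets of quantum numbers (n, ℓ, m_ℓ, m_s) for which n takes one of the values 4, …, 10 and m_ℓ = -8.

Treat each shell separately and count matching orbitals:
n=9 → 1; n=10 → 2.
Orbitals: 1 + 2 = 3. Including both spin states (m_s = ±1/2) gives 2 × 3 = 6 states.

6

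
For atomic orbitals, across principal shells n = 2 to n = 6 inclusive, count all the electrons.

180

Shell n has n² orbitals: 2²=4 + 3²=9 + 4²=16 + 5²=25 + 6²=36 = 90 orbitals.
Two spin states per orbital: 2 × 90 = 180 electrons.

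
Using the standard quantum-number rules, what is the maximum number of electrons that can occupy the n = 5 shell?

A shell holds 2n² electrons: 2 × 5² = 2 × 25 = 50.

50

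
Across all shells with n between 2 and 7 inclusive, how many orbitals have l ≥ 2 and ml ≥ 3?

20

For each n in the range, tally the orbitals obeying l ≥ 2 and ml ≥ 3:
n=4 → 1; n=5 → 3; n=6 → 6; n=7 → 10.
Total orbitals: 1 + 3 + 6 + 10 = 20.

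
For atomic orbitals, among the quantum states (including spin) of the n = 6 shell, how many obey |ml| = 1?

20

The n = 6 shell has l = 0 through 5; check each.
Contributions: l=1 → 2; l=2 → 2; l=3 → 2; l=4 → 2; l=5 → 2.
Orbitals: 2 + 2 + 2 + 2 + 2 = 10. Each orbital carries two spin states, so 10 × 2 = 20 states.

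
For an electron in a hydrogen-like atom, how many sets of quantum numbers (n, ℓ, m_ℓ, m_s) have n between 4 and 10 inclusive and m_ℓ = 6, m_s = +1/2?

10

Per-shell orbital counts meeting the constraint:
n=7 → 1; n=8 → 2; n=9 → 3; n=10 → 4.
Orbitals: 1 + 2 + 3 + 4 = 10. With m_s fixed to +1/2 there is one state per orbital, so 10 states.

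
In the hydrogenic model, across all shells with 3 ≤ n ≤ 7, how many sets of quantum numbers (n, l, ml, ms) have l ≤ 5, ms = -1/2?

122

Per-shell orbital counts meeting the constraint:
n=3 → 9; n=4 → 16; n=5 → 25; n=6 → 36; n=7 → 36.
Orbitals: 9 + 16 + 25 + 36 + 36 = 122. With ms fixed to -1/2 there is one state per orbital, so 122 states.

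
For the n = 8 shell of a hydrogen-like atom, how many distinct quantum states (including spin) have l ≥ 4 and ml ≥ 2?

36

With n = 8 the allowed l are 0, 1, …, 7.
The (l, ml) pairs meeting l ≥ 4 and ml ≥ 2 give: l=4 → 3; l=5 → 4; l=6 → 5; l=7 → 6.
Orbitals: 3 + 4 + 5 + 6 = 18. Each orbital carries two spin states, so 18 × 2 = 36 states.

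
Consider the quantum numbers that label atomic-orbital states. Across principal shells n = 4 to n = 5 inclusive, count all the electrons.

Shell n has n² orbitals: 4²=16 + 5²=25 = 41 orbitals.
Two spin states per orbital: 2 × 41 = 82 electrons.

82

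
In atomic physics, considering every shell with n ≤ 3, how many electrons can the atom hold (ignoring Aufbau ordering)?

28

Total orbitals = 1² + 2² + 3² = 14. Doubling for spin gives 28 electrons.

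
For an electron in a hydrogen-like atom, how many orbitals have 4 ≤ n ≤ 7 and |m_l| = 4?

Count contributing orbitals for each principal shell:
n=5 → 2; n=6 → 4; n=7 → 6.
Total orbitals: 2 + 4 + 6 = 12.

12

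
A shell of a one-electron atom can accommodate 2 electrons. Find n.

2n² = 2 ⇒ n² = 1 ⇒ n = 1.

n = 1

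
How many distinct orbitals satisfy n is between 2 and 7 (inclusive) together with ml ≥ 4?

Treat each shell separately and count matching orbitals:
n=5 → 1; n=6 → 3; n=7 → 6.
Total orbitals: 1 + 3 + 6 = 10.

10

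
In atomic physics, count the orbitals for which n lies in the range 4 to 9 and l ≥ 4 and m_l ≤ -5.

20

Per-shell orbital counts meeting the constraint:
n=6 → 1; n=7 → 3; n=8 → 6; n=9 → 10.
Total orbitals: 1 + 3 + 6 + 10 = 20.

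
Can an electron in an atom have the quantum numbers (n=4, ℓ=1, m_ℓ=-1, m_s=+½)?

n = 4 is a positive integer. ℓ = 1 satisfies 0 ≤ ℓ ≤ n−1 = 3. m_ℓ = -1 lies in the range −ℓ … +ℓ (here −1 … 1). m_s = +1/2 is one of ±1/2.
All four constraints are satisfied.

Allowed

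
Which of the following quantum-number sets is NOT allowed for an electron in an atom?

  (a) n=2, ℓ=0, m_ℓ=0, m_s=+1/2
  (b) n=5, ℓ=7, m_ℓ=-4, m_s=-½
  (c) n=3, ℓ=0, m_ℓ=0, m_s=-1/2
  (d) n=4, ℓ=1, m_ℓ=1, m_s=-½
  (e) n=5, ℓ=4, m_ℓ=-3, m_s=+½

(b) has ℓ = 7 ≥ n = 5, violating 0 ≤ ℓ ≤ n−1.
The remaining sets (a), (c), (d), (e) satisfy all four rules.

(b)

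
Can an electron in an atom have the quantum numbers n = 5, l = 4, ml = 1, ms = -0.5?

Yes

n = 5 is a positive integer. l = 4 satisfies 0 ≤ l ≤ n−1 = 4. ml = 1 lies in the range −l … +l (here −4 … 4). ms = -1/2 is one of ±1/2.
All four constraints are satisfied.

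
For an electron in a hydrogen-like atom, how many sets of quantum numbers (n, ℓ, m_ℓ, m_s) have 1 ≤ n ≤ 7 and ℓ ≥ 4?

Count contributing orbitals for each principal shell:
n=5 → 9; n=6 → 20; n=7 → 33.
Orbitals: 9 + 20 + 33 = 62. Including both spin states (m_s = ±1/2) gives 2 × 62 = 124 states.

124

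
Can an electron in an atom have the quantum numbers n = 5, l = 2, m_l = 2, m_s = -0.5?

Valid

n = 5 is a positive integer. l = 2 satisfies 0 ≤ l ≤ n−1 = 4. m_l = 2 lies in the range −l … +l (here −2 … 2). m_s = -1/2 is one of ±1/2.
All four constraints are satisfied.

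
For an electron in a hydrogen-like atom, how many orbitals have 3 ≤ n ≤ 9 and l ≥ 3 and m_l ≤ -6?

Per-shell orbital counts meeting the constraint:
n=7 → 1; n=8 → 3; n=9 → 6.
Total orbitals: 1 + 3 + 6 = 10.

10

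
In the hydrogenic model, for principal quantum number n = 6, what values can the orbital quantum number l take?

0, 1, 2, 3, 4, 5

l is an integer with 0 ≤ l ≤ n−1, so for n = 6: l = 0, 1, 2, 3, 4, 5.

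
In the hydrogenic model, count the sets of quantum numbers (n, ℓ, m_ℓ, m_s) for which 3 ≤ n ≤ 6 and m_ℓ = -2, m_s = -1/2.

Go shell by shell, enumerating (ℓ, m_ℓ) with m_ℓ = -2:
n=3 → 1; n=4 → 2; n=5 → 3; n=6 → 4.
Orbitals: 1 + 2 + 3 + 4 = 10. With m_s fixed to -1/2 there is one state per orbital, so 10 states.

10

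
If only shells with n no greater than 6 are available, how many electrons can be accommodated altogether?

Total orbitals = 1² + 2² + 3² + 4² + 5² + 6² = 91. Doubling for spin gives 182 electrons.

182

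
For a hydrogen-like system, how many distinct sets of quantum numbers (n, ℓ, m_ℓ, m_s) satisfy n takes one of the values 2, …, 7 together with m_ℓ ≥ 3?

Per-shell orbital counts meeting the constraint:
n=4 → 1; n=5 → 3; n=6 → 6; n=7 → 10.
Orbitals: 1 + 3 + 6 + 10 = 20. Including both spin states (m_s = ±1/2) gives 2 × 20 = 40 states.

40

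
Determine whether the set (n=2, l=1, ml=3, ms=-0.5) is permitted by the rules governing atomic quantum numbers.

No

The magnetic quantum number must satisfy −l ≤ ml ≤ l. With l = 1, ml can only be -1, 0, 1, so ml = 3 is forbidden.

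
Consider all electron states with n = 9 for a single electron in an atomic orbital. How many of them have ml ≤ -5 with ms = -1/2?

10

With n = 9 the allowed l are 0, 1, …, 8.
Per l-value: l=5 → 1; l=6 → 2; l=7 → 3; l=8 → 4.
Orbitals: 1 + 2 + 3 + 4 = 10. With ms fixed to a single value there is one state per orbital, giving 10 states.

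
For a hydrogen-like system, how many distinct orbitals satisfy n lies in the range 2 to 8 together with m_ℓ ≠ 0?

168

Work shell by shell — for each n, count the (ℓ, m_ℓ) pairs that satisfy m_ℓ ≠ 0:
n=2 → 2; n=3 → 6; n=4 → 12; n=5 → 20; n=6 → 30; n=7 → 42; n=8 → 56.
Total orbitals: 2 + 6 + 12 + 20 + 30 + 42 + 56 = 168.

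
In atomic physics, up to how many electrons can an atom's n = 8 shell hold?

A shell holds 2n² electrons: 2 × 8² = 2 × 64 = 128.

128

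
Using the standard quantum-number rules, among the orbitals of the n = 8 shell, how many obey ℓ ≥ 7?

15

Orbitals with ℓ ≥ 7, by ℓ: ℓ=7 → 15.
Total orbitals: 15.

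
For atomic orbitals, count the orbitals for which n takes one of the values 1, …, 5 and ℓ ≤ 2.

Count contributing orbitals for each principal shell:
n=1 → 1; n=2 → 4; n=3 → 9; n=4 → 9; n=5 → 9.
Total orbitals: 1 + 4 + 9 + 9 + 9 = 32.

32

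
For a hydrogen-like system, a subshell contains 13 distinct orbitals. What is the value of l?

l = 6

2l+1 = 13 gives l = 6.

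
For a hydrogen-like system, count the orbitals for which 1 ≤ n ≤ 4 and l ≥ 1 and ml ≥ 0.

16

Per-shell orbital counts meeting the constraint:
n=2 → 2; n=3 → 5; n=4 → 9.
Total orbitals: 2 + 5 + 9 = 16.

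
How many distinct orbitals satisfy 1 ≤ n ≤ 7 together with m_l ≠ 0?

Go shell by shell, enumerating (l, m_l) with m_l ≠ 0:
n=2 → 2; n=3 → 6; n=4 → 12; n=5 → 20; n=6 → 30; n=7 → 42.
Total orbitals: 2 + 6 + 12 + 20 + 30 + 42 = 112.

112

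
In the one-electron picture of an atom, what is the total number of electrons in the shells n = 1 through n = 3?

28

Shell n has n² orbitals: 1²=1 + 2²=4 + 3²=9 = 14 orbitals.
Two spin states per orbital: 2 × 14 = 28 electrons.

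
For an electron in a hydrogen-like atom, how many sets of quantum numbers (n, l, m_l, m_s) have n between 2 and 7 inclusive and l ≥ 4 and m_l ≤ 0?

Count contributing orbitals for each principal shell:
n=5 → 5; n=6 → 11; n=7 → 18.
Orbitals: 5 + 11 + 18 = 34. Including both spin states (m_s = ±1/2) gives 2 × 34 = 68 states.

68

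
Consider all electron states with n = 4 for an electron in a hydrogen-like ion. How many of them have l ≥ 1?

For n = 4, l ranges over 0 … 3.
Orbitals with l ≥ 1, by l: l=1 → 3; l=2 → 5; l=3 → 7.
Orbitals: 3 + 5 + 7 = 15. Each orbital carries two spin states, so 15 × 2 = 30 states.

30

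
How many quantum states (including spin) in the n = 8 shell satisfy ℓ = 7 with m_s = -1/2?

Go through ℓ = 0, …, 7 (the values permitted for n = 8).
Contributions: ℓ=7 → 15.
Orbitals: 15. With m_s fixed to a single value there is one state per orbital, giving 15 states.

15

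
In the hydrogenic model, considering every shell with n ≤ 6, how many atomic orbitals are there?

91

Total orbitals = 1² + 2² + 3² + 4² + 5² + 6² = 91.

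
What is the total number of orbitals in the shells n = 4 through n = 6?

Shell n has n² orbitals: 4²=16 + 5²=25 + 6²=36 = 77 orbitals.

77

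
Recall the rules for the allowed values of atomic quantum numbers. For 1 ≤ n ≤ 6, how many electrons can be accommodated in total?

182

Total orbitals = 1² + 2² + 3² + 4² + 5² + 6² = 91. Doubling for spin gives 182 electrons.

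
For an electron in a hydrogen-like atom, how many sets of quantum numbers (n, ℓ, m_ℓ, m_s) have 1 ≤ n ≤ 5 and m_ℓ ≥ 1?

Per-shell orbital counts meeting the constraint:
n=2 → 1; n=3 → 3; n=4 → 6; n=5 → 10.
Orbitals: 1 + 3 + 6 + 10 = 20. Including both spin states (m_s = ±1/2) gives 2 × 20 = 40 states.

40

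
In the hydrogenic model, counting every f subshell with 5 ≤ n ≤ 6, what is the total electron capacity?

28

An f subshell (l = 3) exists for every n ≥ 4, so shells n = 5, 6 each contribute one — 2 subshells.
Since each f subshell holds 2(2·3+1) = 14 electrons, the total is 2 × 14 = 28.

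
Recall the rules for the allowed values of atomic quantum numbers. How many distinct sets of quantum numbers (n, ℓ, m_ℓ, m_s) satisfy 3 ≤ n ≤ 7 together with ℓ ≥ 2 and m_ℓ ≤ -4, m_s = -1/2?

For each n in the range, tally the orbitals obeying ℓ ≥ 2 and m_ℓ ≤ -4:
n=5 → 1; n=6 → 3; n=7 → 6.
Orbitals: 1 + 3 + 6 = 10. With m_s fixed to -1/2 there is one state per orbital, so 10 states.

10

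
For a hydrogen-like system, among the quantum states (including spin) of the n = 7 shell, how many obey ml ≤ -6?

2

With n = 7 the allowed l are 0, 1, …, 6.
Per l-value: l=6 → 1.
Orbitals: 1. Each orbital carries two spin states, so 1 × 2 = 2 states.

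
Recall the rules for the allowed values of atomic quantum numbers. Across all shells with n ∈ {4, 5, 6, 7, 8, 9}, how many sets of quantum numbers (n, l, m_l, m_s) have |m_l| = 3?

84

Work shell by shell — for each n, count the (l, m_l) pairs that satisfy |m_l| = 3:
n=4 → 2; n=5 → 4; n=6 → 6; n=7 → 8; n=8 → 10; n=9 → 12.
Orbitals: 2 + 4 + 6 + 8 + 10 + 12 = 42. Including both spin states (m_s = ±1/2) gives 2 × 42 = 84 states.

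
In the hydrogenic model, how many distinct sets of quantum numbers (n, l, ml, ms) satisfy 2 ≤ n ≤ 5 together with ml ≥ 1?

Per-shell orbital counts meeting the constraint:
n=2 → 1; n=3 → 3; n=4 → 6; n=5 → 10.
Orbitals: 1 + 3 + 6 + 10 = 20. Including both spin states (ms = ±1/2) gives 2 × 20 = 40 states.

40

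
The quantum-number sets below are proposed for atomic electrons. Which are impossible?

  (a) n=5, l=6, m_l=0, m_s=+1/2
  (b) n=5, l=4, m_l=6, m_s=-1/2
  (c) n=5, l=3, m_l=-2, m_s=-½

(a) has l = 6 ≥ n = 5, violating 0 ≤ l ≤ n−1.
(b) has |m_l| = 6 > l = 4, violating −l ≤ m_l ≤ l.
The remaining set (c) satisfies all four rules.

(a) and (b)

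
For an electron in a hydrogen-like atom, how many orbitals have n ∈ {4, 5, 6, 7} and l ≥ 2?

Treat each shell separately and count matching orbitals:
n=4 → 12; n=5 → 21; n=6 → 32; n=7 → 45.
Total orbitals: 12 + 21 + 32 + 45 = 110.

110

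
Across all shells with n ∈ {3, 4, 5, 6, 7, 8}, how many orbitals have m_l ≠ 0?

For each n in the range, tally the orbitals obeying m_l ≠ 0:
n=3 → 6; n=4 → 12; n=5 → 20; n=6 → 30; n=7 → 42; n=8 → 56.
Total orbitals: 6 + 12 + 20 + 30 + 42 + 56 = 166.

166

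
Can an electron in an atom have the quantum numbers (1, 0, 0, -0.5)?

n = 1 is a positive integer. l = 0 satisfies 0 ≤ l ≤ n−1 = 0. ml = 0 lies in the range −l … +l (here 0). ms = -1/2 is one of ±1/2.
All four constraints are satisfied.

Allowed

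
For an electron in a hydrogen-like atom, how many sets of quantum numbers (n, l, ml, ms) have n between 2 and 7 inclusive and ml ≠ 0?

224

Work shell by shell — for each n, count the (l, ml) pairs that satisfy ml ≠ 0:
n=2 → 2; n=3 → 6; n=4 → 12; n=5 → 20; n=6 → 30; n=7 → 42.
Orbitals: 2 + 6 + 12 + 20 + 30 + 42 = 112. Including both spin states (ms = ±1/2) gives 2 × 112 = 224 states.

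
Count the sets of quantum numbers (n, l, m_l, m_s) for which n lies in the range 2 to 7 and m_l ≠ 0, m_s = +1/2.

112

Per-shell orbital counts meeting the constraint:
n=2 → 2; n=3 → 6; n=4 → 12; n=5 → 20; n=6 → 30; n=7 → 42.
Orbitals: 2 + 6 + 12 + 20 + 30 + 42 = 112. With m_s fixed to +1/2 there is one state per orbital, so 112 states.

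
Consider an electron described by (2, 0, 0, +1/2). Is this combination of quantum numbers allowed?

Allowed

n = 2 is a positive integer. l = 0 satisfies 0 ≤ l ≤ n−1 = 1. ml = 0 lies in the range −l … +l (here 0). ms = +1/2 is one of ±1/2.
All four constraints are satisfied.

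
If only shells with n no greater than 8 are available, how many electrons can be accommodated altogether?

408

Total orbitals = 1² + 2² + 3² + 4² + 5² + 6² + 7² + 8² = 204. Doubling for spin gives 408 electrons.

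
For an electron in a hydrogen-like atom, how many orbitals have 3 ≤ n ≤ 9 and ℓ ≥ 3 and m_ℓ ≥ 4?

35

For each n in the range, tally the orbitals obeying ℓ ≥ 3 and m_ℓ ≥ 4:
n=5 → 1; n=6 → 3; n=7 → 6; n=8 → 10; n=9 → 15.
Total orbitals: 1 + 3 + 6 + 10 + 15 = 35.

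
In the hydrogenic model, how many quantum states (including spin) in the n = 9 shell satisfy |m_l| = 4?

20

The n = 9 shell has l = 0 through 8; check each.
Orbitals with |m_l| = 4, by l: l=4 → 2; l=5 → 2; l=6 → 2; l=7 → 2; l=8 → 2.
Orbitals: 2 + 2 + 2 + 2 + 2 = 10. Each orbital carries two spin states, so 10 × 2 = 20 states.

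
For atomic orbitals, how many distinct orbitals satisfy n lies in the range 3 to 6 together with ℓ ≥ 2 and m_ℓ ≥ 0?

40

For each n in the range, tally the orbitals obeying ℓ ≥ 2 and m_ℓ ≥ 0:
n=3 → 3; n=4 → 7; n=5 → 12; n=6 → 18.
Total orbitals: 3 + 7 + 12 + 18 = 40.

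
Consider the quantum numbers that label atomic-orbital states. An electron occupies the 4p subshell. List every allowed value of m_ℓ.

-1, 0, 1

The 4p subshell has ℓ = 1, and m_ℓ takes every integer from −ℓ to +ℓ. With ℓ = 1 that gives the 3 values -1, 0, 1.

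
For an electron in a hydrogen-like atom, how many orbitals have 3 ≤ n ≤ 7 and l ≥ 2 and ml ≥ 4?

Work shell by shell — for each n, count the (l, ml) pairs that satisfy l ≥ 2 and ml ≥ 4:
n=5 → 1; n=6 → 3; n=7 → 6.
Total orbitals: 1 + 3 + 6 = 10.

10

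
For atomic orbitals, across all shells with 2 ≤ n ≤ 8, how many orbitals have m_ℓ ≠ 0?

168

Treat each shell separately and count matching orbitals:
n=2 → 2; n=3 → 6; n=4 → 12; n=5 → 20; n=6 → 30; n=7 → 42; n=8 → 56.
Total orbitals: 2 + 6 + 12 + 20 + 30 + 42 + 56 = 168.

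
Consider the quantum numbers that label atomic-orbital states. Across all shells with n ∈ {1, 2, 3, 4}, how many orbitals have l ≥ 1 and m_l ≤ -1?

10

Count contributing orbitals for each principal shell:
n=2 → 1; n=3 → 3; n=4 → 6.
Total orbitals: 1 + 3 + 6 = 10.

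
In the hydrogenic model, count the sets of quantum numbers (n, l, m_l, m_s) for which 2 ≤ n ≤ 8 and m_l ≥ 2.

Go shell by shell, enumerating (l, m_l) with m_l ≥ 2:
n=3 → 1; n=4 → 3; n=5 → 6; n=6 → 10; n=7 → 15; n=8 → 21.
Orbitals: 1 + 3 + 6 + 10 + 15 + 21 = 56. Including both spin states (m_s = ±1/2) gives 2 × 56 = 112 states.

112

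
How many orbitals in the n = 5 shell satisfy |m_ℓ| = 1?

Go through ℓ = 0, …, 4 (the values permitted for n = 5).
Contributions: ℓ=1 → 2; ℓ=2 → 2; ℓ=3 → 2; ℓ=4 → 2.
Total orbitals: 2 + 2 + 2 + 2 = 8.

8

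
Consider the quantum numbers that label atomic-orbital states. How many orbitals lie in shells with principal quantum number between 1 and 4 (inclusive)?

30

Shell n has n² orbitals: 1²=1 + 2²=4 + 3²=9 + 4²=16 = 30 orbitals.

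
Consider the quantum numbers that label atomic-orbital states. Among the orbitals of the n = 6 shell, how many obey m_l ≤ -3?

6

With n = 6 the allowed l are 0, 1, …, 5.
Orbitals with m_l ≤ -3, by l: l=3 → 1; l=4 → 2; l=5 → 3.
Total orbitals: 1 + 2 + 3 = 6.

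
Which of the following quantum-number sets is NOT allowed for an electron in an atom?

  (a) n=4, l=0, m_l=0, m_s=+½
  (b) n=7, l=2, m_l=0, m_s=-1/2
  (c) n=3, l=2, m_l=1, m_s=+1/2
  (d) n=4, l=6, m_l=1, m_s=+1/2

(d)

(d) has l = 6 ≥ n = 4, violating 0 ≤ l ≤ n−1.
The remaining sets (a), (b), (c) satisfy all four rules.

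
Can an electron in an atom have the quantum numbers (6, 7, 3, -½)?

Not allowed

The orbital quantum number must satisfy 0 ≤ l ≤ n−1. With n = 6 the allowed l values are 0, 1, 2, 3, 4, 5, so l = 7 is out of range.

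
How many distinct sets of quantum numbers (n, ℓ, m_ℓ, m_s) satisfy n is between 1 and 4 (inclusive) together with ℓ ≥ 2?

34

Go shell by shell, enumerating (ℓ, m_ℓ) with ℓ ≥ 2:
n=3 → 5; n=4 → 12.
Orbitals: 5 + 12 = 17. Including both spin states (m_s = ±1/2) gives 2 × 17 = 34 states.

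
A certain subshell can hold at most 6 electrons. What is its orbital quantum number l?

l = 1

2(2l+1) = 6 ⇒ 2l+1 = 3 ⇒ l = 1.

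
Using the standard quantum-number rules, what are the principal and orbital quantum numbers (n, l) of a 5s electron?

The leading integer gives n = 5; the letter 's' means l = 0.

n = 5, l = 0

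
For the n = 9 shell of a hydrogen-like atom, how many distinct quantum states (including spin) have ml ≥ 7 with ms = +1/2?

With n = 9 the allowed l are 0, 1, …, 8.
Per l-value: l=7 → 1; l=8 → 2.
Orbitals: 1 + 2 = 3. With ms fixed to a single value there is one state per orbital, giving 3 states.

3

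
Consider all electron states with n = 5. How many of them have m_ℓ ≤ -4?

2

Go through ℓ = 0, …, 4 (the values permitted for n = 5).
Contributions: ℓ=4 → 1.
Orbitals: 1. Each orbital carries two spin states, so 1 × 2 = 2 states.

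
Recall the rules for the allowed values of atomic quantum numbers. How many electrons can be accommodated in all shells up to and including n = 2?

Total orbitals = 1² + 2² = 5. Doubling for spin gives 10 electrons.

10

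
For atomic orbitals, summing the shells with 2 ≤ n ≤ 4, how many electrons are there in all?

Shell n has n² orbitals: 2²=4 + 3²=9 + 4²=16 = 29 orbitals.
Two spin states per orbital: 2 × 29 = 58 electrons.

58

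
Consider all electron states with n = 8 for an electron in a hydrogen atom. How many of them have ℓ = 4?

18

Go through ℓ = 0, …, 7 (the values permitted for n = 8).
Orbitals with ℓ = 4, by ℓ: ℓ=4 → 9.
Orbitals: 9. Each orbital carries two spin states, so 9 × 2 = 18 states.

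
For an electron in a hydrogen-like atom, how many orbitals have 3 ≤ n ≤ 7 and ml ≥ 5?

Work shell by shell — for each n, count the (l, ml) pairs that satisfy ml ≥ 5:
n=6 → 1; n=7 → 3.
Total orbitals: 1 + 3 = 4.

4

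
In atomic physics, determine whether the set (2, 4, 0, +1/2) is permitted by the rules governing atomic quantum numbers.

No

The orbital quantum number must satisfy 0 ≤ l ≤ n−1. With n = 2 the allowed l values are 0, 1, so l = 4 is out of range.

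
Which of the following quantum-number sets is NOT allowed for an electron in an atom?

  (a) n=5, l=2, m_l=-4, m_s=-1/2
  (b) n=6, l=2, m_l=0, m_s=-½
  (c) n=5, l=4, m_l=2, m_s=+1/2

(a)

(a) has |m_l| = 4 > l = 2, violating −l ≤ m_l ≤ l.
The remaining sets (b), (c) satisfy all four rules.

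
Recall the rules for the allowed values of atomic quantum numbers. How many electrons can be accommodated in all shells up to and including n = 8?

408

Total orbitals = 1² + 2² + 3² + 4² + 5² + 6² + 7² + 8² = 204. Doubling for spin gives 408 electrons.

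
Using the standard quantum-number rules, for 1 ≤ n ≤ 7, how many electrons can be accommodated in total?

280

Total orbitals = 1² + 2² + 3² + 4² + 5² + 6² + 7² = 140. Doubling for spin gives 280 electrons.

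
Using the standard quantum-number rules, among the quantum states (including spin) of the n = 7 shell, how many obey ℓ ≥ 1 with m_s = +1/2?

48

For n = 7, ℓ ranges over 0 … 6.
The (ℓ, m_ℓ) pairs meeting ℓ ≥ 1 give: ℓ=1 → 3; ℓ=2 → 5; ℓ=3 → 7; ℓ=4 → 9; ℓ=5 → 11; ℓ=6 → 13.
Orbitals: 3 + 5 + 7 + 9 + 11 + 13 = 48. With m_s fixed to a single value there is one state per orbital, giving 48 states.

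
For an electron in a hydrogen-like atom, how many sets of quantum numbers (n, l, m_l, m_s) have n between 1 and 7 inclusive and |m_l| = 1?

84

Go shell by shell, enumerating (l, m_l) with |m_l| = 1:
n=2 → 2; n=3 → 4; n=4 → 6; n=5 → 8; n=6 → 10; n=7 → 12.
Orbitals: 2 + 4 + 6 + 8 + 10 + 12 = 42. Including both spin states (m_s = ±1/2) gives 2 × 42 = 84 states.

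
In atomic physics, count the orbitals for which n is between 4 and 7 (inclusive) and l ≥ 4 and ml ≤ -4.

10

For each n in the range, tally the orbitals obeying l ≥ 4 and ml ≤ -4:
n=5 → 1; n=6 → 3; n=7 → 6.
Total orbitals: 1 + 3 + 6 = 10.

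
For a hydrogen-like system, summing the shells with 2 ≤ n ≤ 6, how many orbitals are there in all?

90

Shell n has n² orbitals: 2²=4 + 3²=9 + 4²=16 + 5²=25 + 6²=36 = 90 orbitals.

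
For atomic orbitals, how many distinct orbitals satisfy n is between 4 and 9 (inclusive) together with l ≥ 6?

86

Treat each shell separately and count matching orbitals:
n=7 → 13; n=8 → 28; n=9 → 45.
Total orbitals: 13 + 28 + 45 = 86.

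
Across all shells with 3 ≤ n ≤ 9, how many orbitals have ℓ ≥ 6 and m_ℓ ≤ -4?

Go shell by shell, enumerating (ℓ, m_ℓ) with ℓ ≥ 6 and m_ℓ ≤ -4:
n=7 → 3; n=8 → 7; n=9 → 12.
Total orbitals: 3 + 7 + 12 = 22.

22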